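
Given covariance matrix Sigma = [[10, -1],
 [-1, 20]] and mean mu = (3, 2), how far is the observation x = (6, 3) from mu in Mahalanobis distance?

Step 1 — centre the observation: (x - mu) = (3, 1).

Step 2 — invert Sigma. det(Sigma) = 10·20 - (-1)² = 199.
  Sigma^{-1} = (1/det) · [[d, -b], [-b, a]] = [[0.1005, 0.005],
 [0.005, 0.0503]].

Step 3 — form the quadratic (x - mu)^T · Sigma^{-1} · (x - mu):
  Sigma^{-1} · (x - mu) = (0.3065, 0.0653).
  (x - mu)^T · [Sigma^{-1} · (x - mu)] = (3)·(0.3065) + (1)·(0.0653) = 0.9849.

Step 4 — take square root: d = √(0.9849) ≈ 0.9924.

d(x, mu) = √(0.9849) ≈ 0.9924


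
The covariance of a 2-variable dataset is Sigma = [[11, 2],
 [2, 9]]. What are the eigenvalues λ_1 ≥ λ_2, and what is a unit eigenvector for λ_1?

Step 1 — characteristic polynomial of 2×2 Sigma:
  det(Sigma - λI) = λ² - trace · λ + det = 0.
  trace = 11 + 9 = 20, det = 11·9 - (2)² = 95.
Step 2 — discriminant:
  Δ = trace² - 4·det = 400 - 380 = 20.
Step 3 — eigenvalues:
  λ = (trace ± √Δ)/2 = (20 ± 4.4721)/2,
  λ_1 = 12.2361,  λ_2 = 7.7639.

Step 4 — unit eigenvector for λ_1: solve (Sigma - λ_1 I)v = 0. First row:
  (11 - 12.2361)·v_x + (2)·v_y = 0, i.e. (-1.2361)·v_x + (2)·v_y = 0,
  so v ∝ (b, λ_1 - a) = (2, 1.2361) = u.
  ||u|| = √((2)² + (1.2361)²) = √(5.5279) ≈ 2.3511,
  v_1 = u/||u|| ≈ (0.8507, 0.5257) (||v_1|| = 1).

λ_1 = 12.2361,  λ_2 = 7.7639;  v_1 ≈ (0.8507, 0.5257)


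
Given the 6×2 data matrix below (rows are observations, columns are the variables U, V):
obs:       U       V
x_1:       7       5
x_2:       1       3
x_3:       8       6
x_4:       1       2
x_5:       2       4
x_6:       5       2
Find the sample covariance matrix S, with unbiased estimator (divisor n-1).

Step 1 — column means:
  mean(U) = (7 + 1 + 8 + 1 + 2 + 5) / 6 = 24/6 = 4
  mean(V) = (5 + 3 + 6 + 2 + 4 + 2) / 6 = 22/6 = 3.6667

Step 2 — sample covariance S[i,j] = (1/(n-1)) · Σ_k (x_{k,i} - mean_i) · (x_{k,j} - mean_j), with n-1 = 5.
  S[U,U] = ((3)·(3) + (-3)·(-3) + (4)·(4) + (-3)·(-3) + (-2)·(-2) + (1)·(1)) / 5 = 48/5 = 9.6
  S[U,V] = ((3)·(1.3333) + (-3)·(-0.6667) + (4)·(2.3333) + (-3)·(-1.6667) + (-2)·(0.3333) + (1)·(-1.6667)) / 5 = 18/5 = 3.6
  S[V,V] = ((1.3333)·(1.3333) + (-0.6667)·(-0.6667) + (2.3333)·(2.3333) + (-1.6667)·(-1.6667) + (0.3333)·(0.3333) + (-1.6667)·(-1.6667)) / 5 = 13.3333/5 = 2.6667

S is symmetric (S[j,i] = S[i,j]). Assembling:

S = [[9.6, 3.6],
 [3.6, 2.6667]]


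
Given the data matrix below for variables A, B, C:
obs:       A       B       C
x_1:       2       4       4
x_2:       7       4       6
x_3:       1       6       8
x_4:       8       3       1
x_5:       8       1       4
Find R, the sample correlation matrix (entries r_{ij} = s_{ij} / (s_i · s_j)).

Step 1 — column means:
  mean(A) = (2 + 7 + 1 + 8 + 8) / 5 = 26/5 = 5.2
  mean(B) = (4 + 4 + 6 + 3 + 1) / 5 = 18/5 = 3.6
  mean(C) = (4 + 6 + 8 + 1 + 4) / 5 = 23/5 = 4.6

Step 2 — sample variances and covariances s[i,j] = (1/(n-1)) · Σ_k (x_{k,i} - mean_i) · (x_{k,j} - mean_j), with n-1 = 4:
  s[A,A] = ((-3.2)·(-3.2) + (1.8)·(1.8) + (-4.2)·(-4.2) + (2.8)·(2.8) + (2.8)·(2.8)) / 4 = 46.8/4 = 11.7
  s[A,B] = ((-3.2)·(0.4) + (1.8)·(0.4) + (-4.2)·(2.4) + (2.8)·(-0.6) + (2.8)·(-2.6)) / 4 = -19.6/4 = -4.9
  s[A,C] = ((-3.2)·(-0.6) + (1.8)·(1.4) + (-4.2)·(3.4) + (2.8)·(-3.6) + (2.8)·(-0.6)) / 4 = -21.6/4 = -5.4
  s[B,B] = ((0.4)·(0.4) + (0.4)·(0.4) + (2.4)·(2.4) + (-0.6)·(-0.6) + (-2.6)·(-2.6)) / 4 = 13.2/4 = 3.3
  s[B,C] = ((0.4)·(-0.6) + (0.4)·(1.4) + (2.4)·(3.4) + (-0.6)·(-3.6) + (-2.6)·(-0.6)) / 4 = 12.2/4 = 3.05
  s[C,C] = ((-0.6)·(-0.6) + (1.4)·(1.4) + (3.4)·(3.4) + (-3.6)·(-3.6) + (-0.6)·(-0.6)) / 4 = 27.2/4 = 6.8
  Sample standard deviations s_i = √(s[i,i]):
  s(A) = √(11.7) = 3.4205
  s(B) = √(3.3) = 1.8166
  s(C) = √(6.8) = 2.6077

Step 3 — r_{ij} = s_{ij} / (s_i · s_j):
  r[A,A] = 1 (diagonal).
  r[A,B] = -4.9 / (3.4205 · 1.8166) = -4.9 / 6.2137 = -0.7886
  r[A,C] = -5.4 / (3.4205 · 2.6077) = -5.4 / 8.9196 = -0.6054
  r[B,B] = 1 (diagonal).
  r[B,C] = 3.05 / (1.8166 · 2.6077) = 3.05 / 4.7371 = 0.6439
  r[C,C] = 1 (diagonal).

R is symmetric with unit diagonal. Assembling:

R = [[1, -0.7886, -0.6054],
 [-0.7886, 1, 0.6439],
 [-0.6054, 0.6439, 1]]


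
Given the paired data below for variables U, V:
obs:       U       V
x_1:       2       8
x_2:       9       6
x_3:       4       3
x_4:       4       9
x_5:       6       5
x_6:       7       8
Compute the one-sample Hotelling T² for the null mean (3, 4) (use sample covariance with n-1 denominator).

Step 1 — sample mean vector:
  mean(U) = (2 + 9 + 4 + 4 + 6 + 7) / 6 = 32/6 = 5.3333
  mean(V) = (8 + 6 + 3 + 9 + 5 + 8) / 6 = 39/6 = 6.5
  x̄ = (5.3333, 6.5),  deviation x̄ - mu_0 = (5.3333, 6.5) - (3, 4) = (2.3333, 2.5).

Step 2 — sample covariance matrix, S[i,j] = (1/(n-1)) · Σ_k (x_{k,i} - mean_i) · (x_{k,j} - mean_j), divisor n-1 = 5:
  S[U,U] = ((-3.3333)·(-3.3333) + (3.6667)·(3.6667) + (-1.3333)·(-1.3333) + (-1.3333)·(-1.3333) + (0.6667)·(0.6667) + (1.6667)·(1.6667)) / 5 = 31.3333/5 = 6.2667
  S[U,V] = ((-3.3333)·(1.5) + (3.6667)·(-0.5) + (-1.3333)·(-3.5) + (-1.3333)·(2.5) + (0.6667)·(-1.5) + (1.6667)·(1.5)) / 5 = -4/5 = -0.8
  S[V,V] = ((1.5)·(1.5) + (-0.5)·(-0.5) + (-3.5)·(-3.5) + (2.5)·(2.5) + (-1.5)·(-1.5) + (1.5)·(1.5)) / 5 = 25.5/5 = 5.1
  S = [[6.2667, -0.8],
 [-0.8, 5.1]].

Step 3 — invert S. det(S) = 6.2667·5.1 - (-0.8)² = 31.32.
  S^{-1} = (1/det) · [[d, -b], [-b, a]] = [[0.1628, 0.0255],
 [0.0255, 0.2001]].

Step 4 — quadratic form (x̄ - mu_0)^T · S^{-1} · (x̄ - mu_0):
  S^{-1} · (x̄ - mu_0) = (0.4438, 0.5598),
  (x̄ - mu_0)^T · [...] = (2.3333)·(0.4438) + (2.5)·(0.5598) = 2.4351.

Step 5 — scale by n: T² = 6 · 2.4351 = 14.6105.

T² ≈ 14.6105


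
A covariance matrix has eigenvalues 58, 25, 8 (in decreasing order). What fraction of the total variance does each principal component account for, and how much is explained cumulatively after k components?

Step 1 — total variance = trace(Sigma) = Σ λ_i = 58 + 25 + 8 = 91.

Step 2 — fraction explained by component i = λ_i / Σ λ:
  PC1: 58/91 = 0.6374
  PC2: 25/91 = 0.2747
  PC3: 8/91 = 0.0879

Step 3 — cumulative fraction after k components = (λ_1 + ... + λ_k) / Σ λ:
  k = 1: 58/91 = 0.6374
  k = 2: (58 + 25)/91 = 83/91 = 0.9121
  k = 3: (58 + 25 + 8)/91 = 91/91 = 1

Summary (fraction, with percent):

explained: PC1 0.6374 (63.74%), PC2 0.2747 (27.47%), PC3 0.0879 (8.79%);  cumulative: 0.6374, 0.9121, 1


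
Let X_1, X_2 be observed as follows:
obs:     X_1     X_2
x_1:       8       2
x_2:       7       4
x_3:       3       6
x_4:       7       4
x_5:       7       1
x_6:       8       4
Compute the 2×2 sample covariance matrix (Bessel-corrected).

Step 1 — column means:
  mean(X_1) = (8 + 7 + 3 + 7 + 7 + 8) / 6 = 40/6 = 6.6667
  mean(X_2) = (2 + 4 + 6 + 4 + 1 + 4) / 6 = 21/6 = 3.5

Step 2 — sample covariance S[i,j] = (1/(n-1)) · Σ_k (x_{k,i} - mean_i) · (x_{k,j} - mean_j), with n-1 = 5.
  S[X_1,X_1] = ((1.3333)·(1.3333) + (0.3333)·(0.3333) + (-3.6667)·(-3.6667) + (0.3333)·(0.3333) + (0.3333)·(0.3333) + (1.3333)·(1.3333)) / 5 = 17.3333/5 = 3.4667
  S[X_1,X_2] = ((1.3333)·(-1.5) + (0.3333)·(0.5) + (-3.6667)·(2.5) + (0.3333)·(0.5) + (0.3333)·(-2.5) + (1.3333)·(0.5)) / 5 = -11/5 = -2.2
  S[X_2,X_2] = ((-1.5)·(-1.5) + (0.5)·(0.5) + (2.5)·(2.5) + (0.5)·(0.5) + (-2.5)·(-2.5) + (0.5)·(0.5)) / 5 = 15.5/5 = 3.1

S is symmetric (S[j,i] = S[i,j]). Assembling:

S = [[3.4667, -2.2],
 [-2.2, 3.1]]


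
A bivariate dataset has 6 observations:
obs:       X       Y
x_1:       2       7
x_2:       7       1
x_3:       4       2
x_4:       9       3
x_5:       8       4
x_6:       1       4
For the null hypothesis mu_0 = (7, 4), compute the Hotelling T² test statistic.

Step 1 — sample mean vector:
  mean(X) = (2 + 7 + 4 + 9 + 8 + 1) / 6 = 31/6 = 5.1667
  mean(Y) = (7 + 1 + 2 + 3 + 4 + 4) / 6 = 21/6 = 3.5
  x̄ = (5.1667, 3.5),  deviation x̄ - mu_0 = (5.1667, 3.5) - (7, 4) = (-1.8333, -0.5).

Step 2 — sample covariance matrix, S[i,j] = (1/(n-1)) · Σ_k (x_{k,i} - mean_i) · (x_{k,j} - mean_j), divisor n-1 = 5:
  S[X,X] = ((-3.1667)·(-3.1667) + (1.8333)·(1.8333) + (-1.1667)·(-1.1667) + (3.8333)·(3.8333) + (2.8333)·(2.8333) + (-4.1667)·(-4.1667)) / 5 = 54.8333/5 = 10.9667
  S[X,Y] = ((-3.1667)·(3.5) + (1.8333)·(-2.5) + (-1.1667)·(-1.5) + (3.8333)·(-0.5) + (2.8333)·(0.5) + (-4.1667)·(0.5)) / 5 = -16.5/5 = -3.3
  S[Y,Y] = ((3.5)·(3.5) + (-2.5)·(-2.5) + (-1.5)·(-1.5) + (-0.5)·(-0.5) + (0.5)·(0.5) + (0.5)·(0.5)) / 5 = 21.5/5 = 4.3
  S = [[10.9667, -3.3],
 [-3.3, 4.3]].

Step 3 — invert S. det(S) = 10.9667·4.3 - (-3.3)² = 36.2667.
  S^{-1} = (1/det) · [[d, -b], [-b, a]] = [[0.1186, 0.091],
 [0.091, 0.3024]].

Step 4 — quadratic form (x̄ - mu_0)^T · S^{-1} · (x̄ - mu_0):
  S^{-1} · (x̄ - mu_0) = (-0.2629, -0.318),
  (x̄ - mu_0)^T · [...] = (-1.8333)·(-0.2629) + (-0.5)·(-0.318) = 0.6409.

Step 5 — scale by n: T² = 6 · 0.6409 = 3.8456.

T² ≈ 3.8456


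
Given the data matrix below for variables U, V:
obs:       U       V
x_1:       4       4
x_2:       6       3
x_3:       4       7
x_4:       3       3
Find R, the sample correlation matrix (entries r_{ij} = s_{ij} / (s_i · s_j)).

Step 1 — column means:
  mean(U) = (4 + 6 + 4 + 3) / 4 = 17/4 = 4.25
  mean(V) = (4 + 3 + 7 + 3) / 4 = 17/4 = 4.25

Step 2 — sample variances and covariances s[i,j] = (1/(n-1)) · Σ_k (x_{k,i} - mean_i) · (x_{k,j} - mean_j), with n-1 = 3:
  s[U,U] = ((-0.25)·(-0.25) + (1.75)·(1.75) + (-0.25)·(-0.25) + (-1.25)·(-1.25)) / 3 = 4.75/3 = 1.5833
  s[U,V] = ((-0.25)·(-0.25) + (1.75)·(-1.25) + (-0.25)·(2.75) + (-1.25)·(-1.25)) / 3 = -1.25/3 = -0.4167
  s[V,V] = ((-0.25)·(-0.25) + (-1.25)·(-1.25) + (2.75)·(2.75) + (-1.25)·(-1.25)) / 3 = 10.75/3 = 3.5833
  Sample standard deviations s_i = √(s[i,i]):
  s(U) = √(1.5833) = 1.2583
  s(V) = √(3.5833) = 1.893

Step 3 — r_{ij} = s_{ij} / (s_i · s_j):
  r[U,U] = 1 (diagonal).
  r[U,V] = -0.4167 / (1.2583 · 1.893) = -0.4167 / 2.3819 = -0.1749
  r[V,V] = 1 (diagonal).

R is symmetric with unit diagonal. Assembling:

R = [[1, -0.1749],
 [-0.1749, 1]]


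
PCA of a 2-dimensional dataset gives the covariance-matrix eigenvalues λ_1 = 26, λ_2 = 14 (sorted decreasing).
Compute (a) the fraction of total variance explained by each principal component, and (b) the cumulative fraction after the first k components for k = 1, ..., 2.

Step 1 — total variance = trace(Sigma) = Σ λ_i = 26 + 14 = 40.

Step 2 — fraction explained by component i = λ_i / Σ λ:
  PC1: 26/40 = 0.65
  PC2: 14/40 = 0.35

Step 3 — cumulative fraction after k components = (λ_1 + ... + λ_k) / Σ λ:
  k = 1: 26/40 = 0.65
  k = 2: (26 + 14)/40 = 40/40 = 1

Summary (fraction, with percent):

explained: PC1 0.65 (65%), PC2 0.35 (35%);  cumulative: 0.65, 1


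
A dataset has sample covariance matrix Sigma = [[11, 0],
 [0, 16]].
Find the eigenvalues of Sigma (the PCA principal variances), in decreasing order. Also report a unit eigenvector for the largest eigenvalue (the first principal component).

Step 1 — characteristic polynomial of 2×2 Sigma:
  det(Sigma - λI) = λ² - trace · λ + det = 0.
  trace = 11 + 16 = 27, det = 11·16 - (0)² = 176.
Step 2 — discriminant:
  Δ = trace² - 4·det = 729 - 704 = 25.
Step 3 — eigenvalues:
  λ = (trace ± √Δ)/2 = (27 ± 5)/2,
  λ_1 = 16,  λ_2 = 11.

Step 4 — unit eigenvector for λ_1: Sigma is diagonal, so its eigenvectors are the coordinate axes. λ_1 = 16 is the diagonal entry on the second coordinate axis, hence
  v_1 = (0, 1) (||v_1|| = 1).

λ_1 = 16,  λ_2 = 11;  v_1 ≈ (0, 1)


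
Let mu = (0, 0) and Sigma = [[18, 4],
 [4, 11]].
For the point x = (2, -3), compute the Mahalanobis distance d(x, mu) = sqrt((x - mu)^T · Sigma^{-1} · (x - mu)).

Step 1 — centre the observation: (x - mu) = (2, -3).

Step 2 — invert Sigma. det(Sigma) = 18·11 - (4)² = 182.
  Sigma^{-1} = (1/det) · [[d, -b], [-b, a]] = [[0.0604, -0.022],
 [-0.022, 0.0989]].

Step 3 — form the quadratic (x - mu)^T · Sigma^{-1} · (x - mu):
  Sigma^{-1} · (x - mu) = (0.1868, -0.3407).
  (x - mu)^T · [Sigma^{-1} · (x - mu)] = (2)·(0.1868) + (-3)·(-0.3407) = 1.3956.

Step 4 — take square root: d = √(1.3956) ≈ 1.1814.

d(x, mu) = √(1.3956) ≈ 1.1814


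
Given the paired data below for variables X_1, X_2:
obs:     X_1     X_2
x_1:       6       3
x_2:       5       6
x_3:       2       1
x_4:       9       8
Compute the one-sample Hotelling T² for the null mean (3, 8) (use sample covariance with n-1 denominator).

Step 1 — sample mean vector:
  mean(X_1) = (6 + 5 + 2 + 9) / 4 = 22/4 = 5.5
  mean(X_2) = (3 + 6 + 1 + 8) / 4 = 18/4 = 4.5
  x̄ = (5.5, 4.5),  deviation x̄ - mu_0 = (5.5, 4.5) - (3, 8) = (2.5, -3.5).

Step 2 — sample covariance matrix, S[i,j] = (1/(n-1)) · Σ_k (x_{k,i} - mean_i) · (x_{k,j} - mean_j), divisor n-1 = 3:
  S[X_1,X_1] = ((0.5)·(0.5) + (-0.5)·(-0.5) + (-3.5)·(-3.5) + (3.5)·(3.5)) / 3 = 25/3 = 8.3333
  S[X_1,X_2] = ((0.5)·(-1.5) + (-0.5)·(1.5) + (-3.5)·(-3.5) + (3.5)·(3.5)) / 3 = 23/3 = 7.6667
  S[X_2,X_2] = ((-1.5)·(-1.5) + (1.5)·(1.5) + (-3.5)·(-3.5) + (3.5)·(3.5)) / 3 = 29/3 = 9.6667
  S = [[8.3333, 7.6667],
 [7.6667, 9.6667]].

Step 3 — invert S. det(S) = 8.3333·9.6667 - (7.6667)² = 21.7778.
  S^{-1} = (1/det) · [[d, -b], [-b, a]] = [[0.4439, -0.352],
 [-0.352, 0.3827]].

Step 4 — quadratic form (x̄ - mu_0)^T · S^{-1} · (x̄ - mu_0):
  S^{-1} · (x̄ - mu_0) = (2.3418, -2.2194),
  (x̄ - mu_0)^T · [...] = (2.5)·(2.3418) + (-3.5)·(-2.2194) = 13.6224.

Step 5 — scale by n: T² = 4 · 13.6224 = 54.4898.

T² ≈ 54.4898


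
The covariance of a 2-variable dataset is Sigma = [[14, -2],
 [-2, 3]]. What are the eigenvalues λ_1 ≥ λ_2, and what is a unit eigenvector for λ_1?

Step 1 — characteristic polynomial of 2×2 Sigma:
  det(Sigma - λI) = λ² - trace · λ + det = 0.
  trace = 14 + 3 = 17, det = 14·3 - (-2)² = 38.
Step 2 — discriminant:
  Δ = trace² - 4·det = 289 - 152 = 137.
Step 3 — eigenvalues:
  λ = (trace ± √Δ)/2 = (17 ± 11.7047)/2,
  λ_1 = 14.3523,  λ_2 = 2.6477.

Step 4 — unit eigenvector for λ_1: solve (Sigma - λ_1 I)v = 0. First row:
  (14 - 14.3523)·v_x + (-2)·v_y = 0, i.e. (-0.3523)·v_x + (-2)·v_y = 0,
  so v ∝ (b, λ_1 - a) = (-2, 0.3523); multiply by -1 so the first entry is positive: u = (2, -0.3523).
  ||u|| = √((2)² + (-0.3523)²) = √(4.1242) ≈ 2.0308,
  v_1 = u/||u|| ≈ (0.9848, -0.1735) (||v_1|| = 1).

λ_1 = 14.3523,  λ_2 = 2.6477;  v_1 ≈ (0.9848, -0.1735)


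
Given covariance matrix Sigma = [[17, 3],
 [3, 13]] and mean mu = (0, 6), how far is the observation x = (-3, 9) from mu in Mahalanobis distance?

Step 1 — centre the observation: (x - mu) = (-3, 3).

Step 2 — invert Sigma. det(Sigma) = 17·13 - (3)² = 212.
  Sigma^{-1} = (1/det) · [[d, -b], [-b, a]] = [[0.0613, -0.0142],
 [-0.0142, 0.0802]].

Step 3 — form the quadratic (x - mu)^T · Sigma^{-1} · (x - mu):
  Sigma^{-1} · (x - mu) = (-0.2264, 0.283).
  (x - mu)^T · [Sigma^{-1} · (x - mu)] = (-3)·(-0.2264) + (3)·(0.283) = 1.5283.

Step 4 — take square root: d = √(1.5283) ≈ 1.2362.

d(x, mu) = √(1.5283) ≈ 1.2362


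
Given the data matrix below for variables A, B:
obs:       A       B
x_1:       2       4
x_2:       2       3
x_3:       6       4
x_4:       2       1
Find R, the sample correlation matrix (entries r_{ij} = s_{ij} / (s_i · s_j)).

Step 1 — column means:
  mean(A) = (2 + 2 + 6 + 2) / 4 = 12/4 = 3
  mean(B) = (4 + 3 + 4 + 1) / 4 = 12/4 = 3

Step 2 — sample variances and covariances s[i,j] = (1/(n-1)) · Σ_k (x_{k,i} - mean_i) · (x_{k,j} - mean_j), with n-1 = 3:
  s[A,A] = ((-1)·(-1) + (-1)·(-1) + (3)·(3) + (-1)·(-1)) / 3 = 12/3 = 4
  s[A,B] = ((-1)·(1) + (-1)·(0) + (3)·(1) + (-1)·(-2)) / 3 = 4/3 = 1.3333
  s[B,B] = ((1)·(1) + (0)·(0) + (1)·(1) + (-2)·(-2)) / 3 = 6/3 = 2
  Sample standard deviations s_i = √(s[i,i]):
  s(A) = √(4) = 2
  s(B) = √(2) = 1.4142

Step 3 — r_{ij} = s_{ij} / (s_i · s_j):
  r[A,A] = 1 (diagonal).
  r[A,B] = 1.3333 / (2 · 1.4142) = 1.3333 / 2.8284 = 0.4714
  r[B,B] = 1 (diagonal).

R is symmetric with unit diagonal. Assembling:

R = [[1, 0.4714],
 [0.4714, 1]]


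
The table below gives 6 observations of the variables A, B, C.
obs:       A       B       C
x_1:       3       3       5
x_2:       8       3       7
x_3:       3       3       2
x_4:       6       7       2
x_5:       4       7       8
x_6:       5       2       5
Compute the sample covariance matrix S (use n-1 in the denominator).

Step 1 — column means:
  mean(A) = (3 + 8 + 3 + 6 + 4 + 5) / 6 = 29/6 = 4.8333
  mean(B) = (3 + 3 + 3 + 7 + 7 + 2) / 6 = 25/6 = 4.1667
  mean(C) = (5 + 7 + 2 + 2 + 8 + 5) / 6 = 29/6 = 4.8333

Step 2 — sample covariance S[i,j] = (1/(n-1)) · Σ_k (x_{k,i} - mean_i) · (x_{k,j} - mean_j), with n-1 = 5.
  S[A,A] = ((-1.8333)·(-1.8333) + (3.1667)·(3.1667) + (-1.8333)·(-1.8333) + (1.1667)·(1.1667) + (-0.8333)·(-0.8333) + (0.1667)·(0.1667)) / 5 = 18.8333/5 = 3.7667
  S[A,B] = ((-1.8333)·(-1.1667) + (3.1667)·(-1.1667) + (-1.8333)·(-1.1667) + (1.1667)·(2.8333) + (-0.8333)·(2.8333) + (0.1667)·(-2.1667)) / 5 = 1.1667/5 = 0.2333
  S[A,C] = ((-1.8333)·(0.1667) + (3.1667)·(2.1667) + (-1.8333)·(-2.8333) + (1.1667)·(-2.8333) + (-0.8333)·(3.1667) + (0.1667)·(0.1667)) / 5 = 5.8333/5 = 1.1667
  S[B,B] = ((-1.1667)·(-1.1667) + (-1.1667)·(-1.1667) + (-1.1667)·(-1.1667) + (2.8333)·(2.8333) + (2.8333)·(2.8333) + (-2.1667)·(-2.1667)) / 5 = 24.8333/5 = 4.9667
  S[B,C] = ((-1.1667)·(0.1667) + (-1.1667)·(2.1667) + (-1.1667)·(-2.8333) + (2.8333)·(-2.8333) + (2.8333)·(3.1667) + (-2.1667)·(0.1667)) / 5 = 1.1667/5 = 0.2333
  S[C,C] = ((0.1667)·(0.1667) + (2.1667)·(2.1667) + (-2.8333)·(-2.8333) + (-2.8333)·(-2.8333) + (3.1667)·(3.1667) + (0.1667)·(0.1667)) / 5 = 30.8333/5 = 6.1667

S is symmetric (S[j,i] = S[i,j]). Assembling:

S = [[3.7667, 0.2333, 1.1667],
 [0.2333, 4.9667, 0.2333],
 [1.1667, 0.2333, 6.1667]]


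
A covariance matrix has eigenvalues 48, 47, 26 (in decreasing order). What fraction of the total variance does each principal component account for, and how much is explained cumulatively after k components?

Step 1 — total variance = trace(Sigma) = Σ λ_i = 48 + 47 + 26 = 121.

Step 2 — fraction explained by component i = λ_i / Σ λ:
  PC1: 48/121 = 0.3967
  PC2: 47/121 = 0.3884
  PC3: 26/121 = 0.2149

Step 3 — cumulative fraction after k components = (λ_1 + ... + λ_k) / Σ λ:
  k = 1: 48/121 = 0.3967
  k = 2: (48 + 47)/121 = 95/121 = 0.7851
  k = 3: (48 + 47 + 26)/121 = 121/121 = 1

Summary (fraction, with percent):

explained: PC1 0.3967 (39.67%), PC2 0.3884 (38.84%), PC3 0.2149 (21.49%);  cumulative: 0.3967, 0.7851, 1


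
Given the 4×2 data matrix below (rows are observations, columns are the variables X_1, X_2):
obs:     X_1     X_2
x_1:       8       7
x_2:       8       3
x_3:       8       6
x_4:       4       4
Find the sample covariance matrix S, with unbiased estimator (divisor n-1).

Step 1 — column means:
  mean(X_1) = (8 + 8 + 8 + 4) / 4 = 28/4 = 7
  mean(X_2) = (7 + 3 + 6 + 4) / 4 = 20/4 = 5

Step 2 — sample covariance S[i,j] = (1/(n-1)) · Σ_k (x_{k,i} - mean_i) · (x_{k,j} - mean_j), with n-1 = 3.
  S[X_1,X_1] = ((1)·(1) + (1)·(1) + (1)·(1) + (-3)·(-3)) / 3 = 12/3 = 4
  S[X_1,X_2] = ((1)·(2) + (1)·(-2) + (1)·(1) + (-3)·(-1)) / 3 = 4/3 = 1.3333
  S[X_2,X_2] = ((2)·(2) + (-2)·(-2) + (1)·(1) + (-1)·(-1)) / 3 = 10/3 = 3.3333

S is symmetric (S[j,i] = S[i,j]). Assembling:

S = [[4, 1.3333],
 [1.3333, 3.3333]]


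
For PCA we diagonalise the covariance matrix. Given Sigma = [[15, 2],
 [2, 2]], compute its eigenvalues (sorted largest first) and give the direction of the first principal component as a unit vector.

Step 1 — characteristic polynomial of 2×2 Sigma:
  det(Sigma - λI) = λ² - trace · λ + det = 0.
  trace = 15 + 2 = 17, det = 15·2 - (2)² = 26.
Step 2 — discriminant:
  Δ = trace² - 4·det = 289 - 104 = 185.
Step 3 — eigenvalues:
  λ = (trace ± √Δ)/2 = (17 ± 13.6015)/2,
  λ_1 = 15.3007,  λ_2 = 1.6993.

Step 4 — unit eigenvector for λ_1: solve (Sigma - λ_1 I)v = 0. First row:
  (15 - 15.3007)·v_x + (2)·v_y = 0, i.e. (-0.3007)·v_x + (2)·v_y = 0,
  so v ∝ (b, λ_1 - a) = (2, 0.3007) = u.
  ||u|| = √((2)² + (0.3007)²) = √(4.0904) ≈ 2.0225,
  v_1 = u/||u|| ≈ (0.9889, 0.1487) (||v_1|| = 1).

λ_1 = 15.3007,  λ_2 = 1.6993;  v_1 ≈ (0.9889, 0.1487)


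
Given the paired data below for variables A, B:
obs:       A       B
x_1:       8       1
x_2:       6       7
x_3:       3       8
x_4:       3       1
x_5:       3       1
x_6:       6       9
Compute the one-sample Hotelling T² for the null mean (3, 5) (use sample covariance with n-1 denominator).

Step 1 — sample mean vector:
  mean(A) = (8 + 6 + 3 + 3 + 3 + 6) / 6 = 29/6 = 4.8333
  mean(B) = (1 + 7 + 8 + 1 + 1 + 9) / 6 = 27/6 = 4.5
  x̄ = (4.8333, 4.5),  deviation x̄ - mu_0 = (4.8333, 4.5) - (3, 5) = (1.8333, -0.5).

Step 2 — sample covariance matrix, S[i,j] = (1/(n-1)) · Σ_k (x_{k,i} - mean_i) · (x_{k,j} - mean_j), divisor n-1 = 5:
  S[A,A] = ((3.1667)·(3.1667) + (1.1667)·(1.1667) + (-1.8333)·(-1.8333) + (-1.8333)·(-1.8333) + (-1.8333)·(-1.8333) + (1.1667)·(1.1667)) / 5 = 22.8333/5 = 4.5667
  S[A,B] = ((3.1667)·(-3.5) + (1.1667)·(2.5) + (-1.8333)·(3.5) + (-1.8333)·(-3.5) + (-1.8333)·(-3.5) + (1.1667)·(4.5)) / 5 = 3.5/5 = 0.7
  S[B,B] = ((-3.5)·(-3.5) + (2.5)·(2.5) + (3.5)·(3.5) + (-3.5)·(-3.5) + (-3.5)·(-3.5) + (4.5)·(4.5)) / 5 = 75.5/5 = 15.1
  S = [[4.5667, 0.7],
 [0.7, 15.1]].

Step 3 — invert S. det(S) = 4.5667·15.1 - (0.7)² = 68.4667.
  S^{-1} = (1/det) · [[d, -b], [-b, a]] = [[0.2205, -0.0102],
 [-0.0102, 0.0667]].

Step 4 — quadratic form (x̄ - mu_0)^T · S^{-1} · (x̄ - mu_0):
  S^{-1} · (x̄ - mu_0) = (0.4094, -0.0521),
  (x̄ - mu_0)^T · [...] = (1.8333)·(0.4094) + (-0.5)·(-0.0521) = 0.7767.

Step 5 — scale by n: T² = 6 · 0.7767 = 4.6602.

T² ≈ 4.6602


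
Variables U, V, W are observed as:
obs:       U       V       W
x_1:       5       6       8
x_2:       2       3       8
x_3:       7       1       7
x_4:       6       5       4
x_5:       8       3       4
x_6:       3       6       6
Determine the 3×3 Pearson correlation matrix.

Step 1 — column means:
  mean(U) = (5 + 2 + 7 + 6 + 8 + 3) / 6 = 31/6 = 5.1667
  mean(V) = (6 + 3 + 1 + 5 + 3 + 6) / 6 = 24/6 = 4
  mean(W) = (8 + 8 + 7 + 4 + 4 + 6) / 6 = 37/6 = 6.1667

Step 2 — sample variances and covariances s[i,j] = (1/(n-1)) · Σ_k (x_{k,i} - mean_i) · (x_{k,j} - mean_j), with n-1 = 5:
  s[U,U] = ((-0.1667)·(-0.1667) + (-3.1667)·(-3.1667) + (1.8333)·(1.8333) + (0.8333)·(0.8333) + (2.8333)·(2.8333) + (-2.1667)·(-2.1667)) / 5 = 26.8333/5 = 5.3667
  s[U,V] = ((-0.1667)·(2) + (-3.1667)·(-1) + (1.8333)·(-3) + (0.8333)·(1) + (2.8333)·(-1) + (-2.1667)·(2)) / 5 = -9/5 = -1.8
  s[U,W] = ((-0.1667)·(1.8333) + (-3.1667)·(1.8333) + (1.8333)·(0.8333) + (0.8333)·(-2.1667) + (2.8333)·(-2.1667) + (-2.1667)·(-0.1667)) / 5 = -12.1667/5 = -2.4333
  s[V,V] = ((2)·(2) + (-1)·(-1) + (-3)·(-3) + (1)·(1) + (-1)·(-1) + (2)·(2)) / 5 = 20/5 = 4
  s[V,W] = ((2)·(1.8333) + (-1)·(1.8333) + (-3)·(0.8333) + (1)·(-2.1667) + (-1)·(-2.1667) + (2)·(-0.1667)) / 5 = -1/5 = -0.2
  s[W,W] = ((1.8333)·(1.8333) + (1.8333)·(1.8333) + (0.8333)·(0.8333) + (-2.1667)·(-2.1667) + (-2.1667)·(-2.1667) + (-0.1667)·(-0.1667)) / 5 = 16.8333/5 = 3.3667
  Sample standard deviations s_i = √(s[i,i]):
  s(U) = √(5.3667) = 2.3166
  s(V) = √(4) = 2
  s(W) = √(3.3667) = 1.8348

Step 3 — r_{ij} = s_{ij} / (s_i · s_j):
  r[U,U] = 1 (diagonal).
  r[U,V] = -1.8 / (2.3166 · 2) = -1.8 / 4.6332 = -0.3885
  r[U,W] = -2.4333 / (2.3166 · 1.8348) = -2.4333 / 4.2506 = -0.5725
  r[V,V] = 1 (diagonal).
  r[V,W] = -0.2 / (2 · 1.8348) = -0.2 / 3.6697 = -0.0545
  r[W,W] = 1 (diagonal).

R is symmetric with unit diagonal. Assembling:

R = [[1, -0.3885, -0.5725],
 [-0.3885, 1, -0.0545],
 [-0.5725, -0.0545, 1]]


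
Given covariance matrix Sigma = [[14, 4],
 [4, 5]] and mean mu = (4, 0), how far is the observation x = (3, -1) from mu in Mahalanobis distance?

Step 1 — centre the observation: (x - mu) = (-1, -1).

Step 2 — invert Sigma. det(Sigma) = 14·5 - (4)² = 54.
  Sigma^{-1} = (1/det) · [[d, -b], [-b, a]] = [[0.0926, -0.0741],
 [-0.0741, 0.2593]].

Step 3 — form the quadratic (x - mu)^T · Sigma^{-1} · (x - mu):
  Sigma^{-1} · (x - mu) = (-0.0185, -0.1852).
  (x - mu)^T · [Sigma^{-1} · (x - mu)] = (-1)·(-0.0185) + (-1)·(-0.1852) = 0.2037.

Step 4 — take square root: d = √(0.2037) ≈ 0.4513.

d(x, mu) = √(0.2037) ≈ 0.4513


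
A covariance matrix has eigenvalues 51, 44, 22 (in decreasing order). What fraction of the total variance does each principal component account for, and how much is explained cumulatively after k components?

Step 1 — total variance = trace(Sigma) = Σ λ_i = 51 + 44 + 22 = 117.

Step 2 — fraction explained by component i = λ_i / Σ λ:
  PC1: 51/117 = 0.4359
  PC2: 44/117 = 0.3761
  PC3: 22/117 = 0.188

Step 3 — cumulative fraction after k components = (λ_1 + ... + λ_k) / Σ λ:
  k = 1: 51/117 = 0.4359
  k = 2: (51 + 44)/117 = 95/117 = 0.812
  k = 3: (51 + 44 + 22)/117 = 117/117 = 1

Summary (fraction, with percent):

explained: PC1 0.4359 (43.59%), PC2 0.3761 (37.61%), PC3 0.188 (18.8%);  cumulative: 0.4359, 0.812, 1


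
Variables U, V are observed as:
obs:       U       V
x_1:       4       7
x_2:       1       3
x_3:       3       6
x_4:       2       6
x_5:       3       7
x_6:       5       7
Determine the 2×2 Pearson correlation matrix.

Step 1 — column means:
  mean(U) = (4 + 1 + 3 + 2 + 3 + 5) / 6 = 18/6 = 3
  mean(V) = (7 + 3 + 6 + 6 + 7 + 7) / 6 = 36/6 = 6

Step 2 — sample variances and covariances s[i,j] = (1/(n-1)) · Σ_k (x_{k,i} - mean_i) · (x_{k,j} - mean_j), with n-1 = 5:
  s[U,U] = ((1)·(1) + (-2)·(-2) + (0)·(0) + (-1)·(-1) + (0)·(0) + (2)·(2)) / 5 = 10/5 = 2
  s[U,V] = ((1)·(1) + (-2)·(-3) + (0)·(0) + (-1)·(0) + (0)·(1) + (2)·(1)) / 5 = 9/5 = 1.8
  s[V,V] = ((1)·(1) + (-3)·(-3) + (0)·(0) + (0)·(0) + (1)·(1) + (1)·(1)) / 5 = 12/5 = 2.4
  Sample standard deviations s_i = √(s[i,i]):
  s(U) = √(2) = 1.4142
  s(V) = √(2.4) = 1.5492

Step 3 — r_{ij} = s_{ij} / (s_i · s_j):
  r[U,U] = 1 (diagonal).
  r[U,V] = 1.8 / (1.4142 · 1.5492) = 1.8 / 2.1909 = 0.8216
  r[V,V] = 1 (diagonal).

R is symmetric with unit diagonal. Assembling:

R = [[1, 0.8216],
 [0.8216, 1]]


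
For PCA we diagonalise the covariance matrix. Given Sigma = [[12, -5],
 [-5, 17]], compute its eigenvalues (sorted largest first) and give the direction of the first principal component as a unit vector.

Step 1 — characteristic polynomial of 2×2 Sigma:
  det(Sigma - λI) = λ² - trace · λ + det = 0.
  trace = 12 + 17 = 29, det = 12·17 - (-5)² = 179.
Step 2 — discriminant:
  Δ = trace² - 4·det = 841 - 716 = 125.
Step 3 — eigenvalues:
  λ = (trace ± √Δ)/2 = (29 ± 11.1803)/2,
  λ_1 = 20.0902,  λ_2 = 8.9098.

Step 4 — unit eigenvector for λ_1: solve (Sigma - λ_1 I)v = 0. First row:
  (12 - 20.0902)·v_x + (-5)·v_y = 0, i.e. (-8.0902)·v_x + (-5)·v_y = 0,
  so v ∝ (b, λ_1 - a) = (-5, 8.0902); multiply by -1 so the first entry is positive: u = (5, -8.0902).
  ||u|| = √((5)² + (-8.0902)²) = √(90.4508) ≈ 9.5106,
  v_1 = u/||u|| ≈ (0.5257, -0.8507) (||v_1|| = 1).

λ_1 = 20.0902,  λ_2 = 8.9098;  v_1 ≈ (0.5257, -0.8507)


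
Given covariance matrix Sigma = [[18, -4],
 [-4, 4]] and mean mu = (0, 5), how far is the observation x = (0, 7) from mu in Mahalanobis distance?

Step 1 — centre the observation: (x - mu) = (0, 2).

Step 2 — invert Sigma. det(Sigma) = 18·4 - (-4)² = 56.
  Sigma^{-1} = (1/det) · [[d, -b], [-b, a]] = [[0.0714, 0.0714],
 [0.0714, 0.3214]].

Step 3 — form the quadratic (x - mu)^T · Sigma^{-1} · (x - mu):
  Sigma^{-1} · (x - mu) = (0.1429, 0.6429).
  (x - mu)^T · [Sigma^{-1} · (x - mu)] = (0)·(0.1429) + (2)·(0.6429) = 1.2857.

Step 4 — take square root: d = √(1.2857) ≈ 1.1339.

d(x, mu) = √(1.2857) ≈ 1.1339


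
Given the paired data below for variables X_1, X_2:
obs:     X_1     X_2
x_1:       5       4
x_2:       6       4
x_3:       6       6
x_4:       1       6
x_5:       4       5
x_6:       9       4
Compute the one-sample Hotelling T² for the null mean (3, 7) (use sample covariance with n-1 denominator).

Step 1 — sample mean vector:
  mean(X_1) = (5 + 6 + 6 + 1 + 4 + 9) / 6 = 31/6 = 5.1667
  mean(X_2) = (4 + 4 + 6 + 6 + 5 + 4) / 6 = 29/6 = 4.8333
  x̄ = (5.1667, 4.8333),  deviation x̄ - mu_0 = (5.1667, 4.8333) - (3, 7) = (2.1667, -2.1667).

Step 2 — sample covariance matrix, S[i,j] = (1/(n-1)) · Σ_k (x_{k,i} - mean_i) · (x_{k,j} - mean_j), divisor n-1 = 5:
  S[X_1,X_1] = ((-0.1667)·(-0.1667) + (0.8333)·(0.8333) + (0.8333)·(0.8333) + (-4.1667)·(-4.1667) + (-1.1667)·(-1.1667) + (3.8333)·(3.8333)) / 5 = 34.8333/5 = 6.9667
  S[X_1,X_2] = ((-0.1667)·(-0.8333) + (0.8333)·(-0.8333) + (0.8333)·(1.1667) + (-4.1667)·(1.1667) + (-1.1667)·(0.1667) + (3.8333)·(-0.8333)) / 5 = -7.8333/5 = -1.5667
  S[X_2,X_2] = ((-0.8333)·(-0.8333) + (-0.8333)·(-0.8333) + (1.1667)·(1.1667) + (1.1667)·(1.1667) + (0.1667)·(0.1667) + (-0.8333)·(-0.8333)) / 5 = 4.8333/5 = 0.9667
  S = [[6.9667, -1.5667],
 [-1.5667, 0.9667]].

Step 3 — invert S. det(S) = 6.9667·0.9667 - (-1.5667)² = 4.28.
  S^{-1} = (1/det) · [[d, -b], [-b, a]] = [[0.2259, 0.366],
 [0.366, 1.6277]].

Step 4 — quadratic form (x̄ - mu_0)^T · S^{-1} · (x̄ - mu_0):
  S^{-1} · (x̄ - mu_0) = (-0.3037, -2.7336),
  (x̄ - mu_0)^T · [...] = (2.1667)·(-0.3037) + (-2.1667)·(-2.7336) = 5.2648.

Step 5 — scale by n: T² = 6 · 5.2648 = 31.5888.

T² ≈ 31.5888


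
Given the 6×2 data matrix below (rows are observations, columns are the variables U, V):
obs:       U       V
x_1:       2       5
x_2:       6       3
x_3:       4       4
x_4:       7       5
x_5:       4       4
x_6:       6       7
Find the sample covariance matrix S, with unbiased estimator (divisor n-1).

Step 1 — column means:
  mean(U) = (2 + 6 + 4 + 7 + 4 + 6) / 6 = 29/6 = 4.8333
  mean(V) = (5 + 3 + 4 + 5 + 4 + 7) / 6 = 28/6 = 4.6667

Step 2 — sample covariance S[i,j] = (1/(n-1)) · Σ_k (x_{k,i} - mean_i) · (x_{k,j} - mean_j), with n-1 = 5.
  S[U,U] = ((-2.8333)·(-2.8333) + (1.1667)·(1.1667) + (-0.8333)·(-0.8333) + (2.1667)·(2.1667) + (-0.8333)·(-0.8333) + (1.1667)·(1.1667)) / 5 = 16.8333/5 = 3.3667
  S[U,V] = ((-2.8333)·(0.3333) + (1.1667)·(-1.6667) + (-0.8333)·(-0.6667) + (2.1667)·(0.3333) + (-0.8333)·(-0.6667) + (1.1667)·(2.3333)) / 5 = 1.6667/5 = 0.3333
  S[V,V] = ((0.3333)·(0.3333) + (-1.6667)·(-1.6667) + (-0.6667)·(-0.6667) + (0.3333)·(0.3333) + (-0.6667)·(-0.6667) + (2.3333)·(2.3333)) / 5 = 9.3333/5 = 1.8667

S is symmetric (S[j,i] = S[i,j]). Assembling:

S = [[3.3667, 0.3333],
 [0.3333, 1.8667]]


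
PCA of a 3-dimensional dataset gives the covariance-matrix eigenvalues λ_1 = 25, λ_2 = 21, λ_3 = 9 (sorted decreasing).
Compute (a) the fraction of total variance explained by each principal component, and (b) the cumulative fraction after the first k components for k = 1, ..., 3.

Step 1 — total variance = trace(Sigma) = Σ λ_i = 25 + 21 + 9 = 55.

Step 2 — fraction explained by component i = λ_i / Σ λ:
  PC1: 25/55 = 0.4545
  PC2: 21/55 = 0.3818
  PC3: 9/55 = 0.1636

Step 3 — cumulative fraction after k components = (λ_1 + ... + λ_k) / Σ λ:
  k = 1: 25/55 = 0.4545
  k = 2: (25 + 21)/55 = 46/55 = 0.8364
  k = 3: (25 + 21 + 9)/55 = 55/55 = 1

Summary (fraction, with percent):

explained: PC1 0.4545 (45.45%), PC2 0.3818 (38.18%), PC3 0.1636 (16.36%);  cumulative: 0.4545, 0.8364, 1


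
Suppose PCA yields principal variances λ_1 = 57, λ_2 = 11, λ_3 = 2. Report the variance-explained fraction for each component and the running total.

Step 1 — total variance = trace(Sigma) = Σ λ_i = 57 + 11 + 2 = 70.

Step 2 — fraction explained by component i = λ_i / Σ λ:
  PC1: 57/70 = 0.8143
  PC2: 11/70 = 0.1571
  PC3: 2/70 = 0.0286

Step 3 — cumulative fraction after k components = (λ_1 + ... + λ_k) / Σ λ:
  k = 1: 57/70 = 0.8143
  k = 2: (57 + 11)/70 = 68/70 = 0.9714
  k = 3: (57 + 11 + 2)/70 = 70/70 = 1

Summary (fraction, with percent):

explained: PC1 0.8143 (81.43%), PC2 0.1571 (15.71%), PC3 0.0286 (2.86%);  cumulative: 0.8143, 0.9714, 1


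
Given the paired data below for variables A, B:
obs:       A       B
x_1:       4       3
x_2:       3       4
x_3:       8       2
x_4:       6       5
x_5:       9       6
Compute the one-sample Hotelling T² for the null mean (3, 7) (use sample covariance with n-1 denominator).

Step 1 — sample mean vector:
  mean(A) = (4 + 3 + 8 + 6 + 9) / 5 = 30/5 = 6
  mean(B) = (3 + 4 + 2 + 5 + 6) / 5 = 20/5 = 4
  x̄ = (6, 4),  deviation x̄ - mu_0 = (6, 4) - (3, 7) = (3, -3).

Step 2 — sample covariance matrix, S[i,j] = (1/(n-1)) · Σ_k (x_{k,i} - mean_i) · (x_{k,j} - mean_j), divisor n-1 = 4:
  S[A,A] = ((-2)·(-2) + (-3)·(-3) + (2)·(2) + (0)·(0) + (3)·(3)) / 4 = 26/4 = 6.5
  S[A,B] = ((-2)·(-1) + (-3)·(0) + (2)·(-2) + (0)·(1) + (3)·(2)) / 4 = 4/4 = 1
  S[B,B] = ((-1)·(-1) + (0)·(0) + (-2)·(-2) + (1)·(1) + (2)·(2)) / 4 = 10/4 = 2.5
  S = [[6.5, 1],
 [1, 2.5]].

Step 3 — invert S. det(S) = 6.5·2.5 - (1)² = 15.25.
  S^{-1} = (1/det) · [[d, -b], [-b, a]] = [[0.1639, -0.0656],
 [-0.0656, 0.4262]].

Step 4 — quadratic form (x̄ - mu_0)^T · S^{-1} · (x̄ - mu_0):
  S^{-1} · (x̄ - mu_0) = (0.6885, -1.4754),
  (x̄ - mu_0)^T · [...] = (3)·(0.6885) + (-3)·(-1.4754) = 6.4918.

Step 5 — scale by n: T² = 5 · 6.4918 = 32.459.

T² ≈ 32.459


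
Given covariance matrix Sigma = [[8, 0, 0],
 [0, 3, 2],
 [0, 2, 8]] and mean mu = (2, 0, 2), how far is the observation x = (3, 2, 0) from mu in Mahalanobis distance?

Step 1 — centre the observation: (x - mu) = (1, 2, -2).

Step 2 — invert Sigma (cofactor / det for 3×3, or solve directly):
  Sigma^{-1} = [[0.125, 0, 0],
 [0, 0.4, -0.1],
 [0, -0.1, 0.15]].

Step 3 — form the quadratic (x - mu)^T · Sigma^{-1} · (x - mu):
  Sigma^{-1} · (x - mu) = (0.125, 1, -0.5).
  (x - mu)^T · [Sigma^{-1} · (x - mu)] = (1)·(0.125) + (2)·(1) + (-2)·(-0.5) = 3.125.

Step 4 — take square root: d = √(3.125) ≈ 1.7678.

d(x, mu) = √(3.125) ≈ 1.7678


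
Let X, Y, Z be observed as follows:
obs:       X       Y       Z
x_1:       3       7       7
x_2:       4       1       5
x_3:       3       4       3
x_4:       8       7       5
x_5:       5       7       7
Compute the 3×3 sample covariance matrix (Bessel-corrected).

Step 1 — column means:
  mean(X) = (3 + 4 + 3 + 8 + 5) / 5 = 23/5 = 4.6
  mean(Y) = (7 + 1 + 4 + 7 + 7) / 5 = 26/5 = 5.2
  mean(Z) = (7 + 5 + 3 + 5 + 7) / 5 = 27/5 = 5.4

Step 2 — sample covariance S[i,j] = (1/(n-1)) · Σ_k (x_{k,i} - mean_i) · (x_{k,j} - mean_j), with n-1 = 4.
  S[X,X] = ((-1.6)·(-1.6) + (-0.6)·(-0.6) + (-1.6)·(-1.6) + (3.4)·(3.4) + (0.4)·(0.4)) / 4 = 17.2/4 = 4.3
  S[X,Y] = ((-1.6)·(1.8) + (-0.6)·(-4.2) + (-1.6)·(-1.2) + (3.4)·(1.8) + (0.4)·(1.8)) / 4 = 8.4/4 = 2.1
  S[X,Z] = ((-1.6)·(1.6) + (-0.6)·(-0.4) + (-1.6)·(-2.4) + (3.4)·(-0.4) + (0.4)·(1.6)) / 4 = 0.8/4 = 0.2
  S[Y,Y] = ((1.8)·(1.8) + (-4.2)·(-4.2) + (-1.2)·(-1.2) + (1.8)·(1.8) + (1.8)·(1.8)) / 4 = 28.8/4 = 7.2
  S[Y,Z] = ((1.8)·(1.6) + (-4.2)·(-0.4) + (-1.2)·(-2.4) + (1.8)·(-0.4) + (1.8)·(1.6)) / 4 = 9.6/4 = 2.4
  S[Z,Z] = ((1.6)·(1.6) + (-0.4)·(-0.4) + (-2.4)·(-2.4) + (-0.4)·(-0.4) + (1.6)·(1.6)) / 4 = 11.2/4 = 2.8

S is symmetric (S[j,i] = S[i,j]). Assembling:

S = [[4.3, 2.1, 0.2],
 [2.1, 7.2, 2.4],
 [0.2, 2.4, 2.8]]


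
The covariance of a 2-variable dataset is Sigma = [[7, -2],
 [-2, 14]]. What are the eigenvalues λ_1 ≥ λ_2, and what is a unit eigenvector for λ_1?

Step 1 — characteristic polynomial of 2×2 Sigma:
  det(Sigma - λI) = λ² - trace · λ + det = 0.
  trace = 7 + 14 = 21, det = 7·14 - (-2)² = 94.
Step 2 — discriminant:
  Δ = trace² - 4·det = 441 - 376 = 65.
Step 3 — eigenvalues:
  λ = (trace ± √Δ)/2 = (21 ± 8.0623)/2,
  λ_1 = 14.5311,  λ_2 = 6.4689.

Step 4 — unit eigenvector for λ_1: solve (Sigma - λ_1 I)v = 0. First row:
  (7 - 14.5311)·v_x + (-2)·v_y = 0, i.e. (-7.5311)·v_x + (-2)·v_y = 0,
  so v ∝ (b, λ_1 - a) = (-2, 7.5311); multiply by -1 so the first entry is positive: u = (2, -7.5311).
  ||u|| = √((2)² + (-7.5311)²) = √(60.7179) ≈ 7.7922,
  v_1 = u/||u|| ≈ (0.2567, -0.9665) (||v_1|| = 1).

λ_1 = 14.5311,  λ_2 = 6.4689;  v_1 ≈ (0.2567, -0.9665)


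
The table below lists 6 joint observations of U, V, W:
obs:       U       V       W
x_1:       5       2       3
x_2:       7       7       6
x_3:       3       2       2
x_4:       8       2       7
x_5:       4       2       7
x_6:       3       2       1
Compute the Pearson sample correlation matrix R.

Step 1 — column means:
  mean(U) = (5 + 7 + 3 + 8 + 4 + 3) / 6 = 30/6 = 5
  mean(V) = (2 + 7 + 2 + 2 + 2 + 2) / 6 = 17/6 = 2.8333
  mean(W) = (3 + 6 + 2 + 7 + 7 + 1) / 6 = 26/6 = 4.3333

Step 2 — sample variances and covariances s[i,j] = (1/(n-1)) · Σ_k (x_{k,i} - mean_i) · (x_{k,j} - mean_j), with n-1 = 5:
  s[U,U] = ((0)·(0) + (2)·(2) + (-2)·(-2) + (3)·(3) + (-1)·(-1) + (-2)·(-2)) / 5 = 22/5 = 4.4
  s[U,V] = ((0)·(-0.8333) + (2)·(4.1667) + (-2)·(-0.8333) + (3)·(-0.8333) + (-1)·(-0.8333) + (-2)·(-0.8333)) / 5 = 10/5 = 2
  s[U,W] = ((0)·(-1.3333) + (2)·(1.6667) + (-2)·(-2.3333) + (3)·(2.6667) + (-1)·(2.6667) + (-2)·(-3.3333)) / 5 = 20/5 = 4
  s[V,V] = ((-0.8333)·(-0.8333) + (4.1667)·(4.1667) + (-0.8333)·(-0.8333) + (-0.8333)·(-0.8333) + (-0.8333)·(-0.8333) + (-0.8333)·(-0.8333)) / 5 = 20.8333/5 = 4.1667
  s[V,W] = ((-0.8333)·(-1.3333) + (4.1667)·(1.6667) + (-0.8333)·(-2.3333) + (-0.8333)·(2.6667) + (-0.8333)·(2.6667) + (-0.8333)·(-3.3333)) / 5 = 8.3333/5 = 1.6667
  s[W,W] = ((-1.3333)·(-1.3333) + (1.6667)·(1.6667) + (-2.3333)·(-2.3333) + (2.6667)·(2.6667) + (2.6667)·(2.6667) + (-3.3333)·(-3.3333)) / 5 = 35.3333/5 = 7.0667
  Sample standard deviations s_i = √(s[i,i]):
  s(U) = √(4.4) = 2.0976
  s(V) = √(4.1667) = 2.0412
  s(W) = √(7.0667) = 2.6583

Step 3 — r_{ij} = s_{ij} / (s_i · s_j):
  r[U,U] = 1 (diagonal).
  r[U,V] = 2 / (2.0976 · 2.0412) = 2 / 4.2817 = 0.4671
  r[U,W] = 4 / (2.0976 · 2.6583) = 4 / 5.5761 = 0.7173
  r[V,V] = 1 (diagonal).
  r[V,W] = 1.6667 / (2.0412 · 2.6583) = 1.6667 / 5.4263 = 0.3071
  r[W,W] = 1 (diagonal).

R is symmetric with unit diagonal. Assembling:

R = [[1, 0.4671, 0.7173],
 [0.4671, 1, 0.3071],
 [0.7173, 0.3071, 1]]


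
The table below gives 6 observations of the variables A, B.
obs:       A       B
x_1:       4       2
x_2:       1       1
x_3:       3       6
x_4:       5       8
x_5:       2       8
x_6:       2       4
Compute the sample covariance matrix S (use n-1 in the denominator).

Step 1 — column means:
  mean(A) = (4 + 1 + 3 + 5 + 2 + 2) / 6 = 17/6 = 2.8333
  mean(B) = (2 + 1 + 6 + 8 + 8 + 4) / 6 = 29/6 = 4.8333

Step 2 — sample covariance S[i,j] = (1/(n-1)) · Σ_k (x_{k,i} - mean_i) · (x_{k,j} - mean_j), with n-1 = 5.
  S[A,A] = ((1.1667)·(1.1667) + (-1.8333)·(-1.8333) + (0.1667)·(0.1667) + (2.1667)·(2.1667) + (-0.8333)·(-0.8333) + (-0.8333)·(-0.8333)) / 5 = 10.8333/5 = 2.1667
  S[A,B] = ((1.1667)·(-2.8333) + (-1.8333)·(-3.8333) + (0.1667)·(1.1667) + (2.1667)·(3.1667) + (-0.8333)·(3.1667) + (-0.8333)·(-0.8333)) / 5 = 8.8333/5 = 1.7667
  S[B,B] = ((-2.8333)·(-2.8333) + (-3.8333)·(-3.8333) + (1.1667)·(1.1667) + (3.1667)·(3.1667) + (3.1667)·(3.1667) + (-0.8333)·(-0.8333)) / 5 = 44.8333/5 = 8.9667

S is symmetric (S[j,i] = S[i,j]). Assembling:

S = [[2.1667, 1.7667],
 [1.7667, 8.9667]]


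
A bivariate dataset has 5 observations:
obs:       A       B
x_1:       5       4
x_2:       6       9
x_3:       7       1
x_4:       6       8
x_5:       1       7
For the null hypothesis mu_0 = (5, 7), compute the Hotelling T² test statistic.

Step 1 — sample mean vector:
  mean(A) = (5 + 6 + 7 + 6 + 1) / 5 = 25/5 = 5
  mean(B) = (4 + 9 + 1 + 8 + 7) / 5 = 29/5 = 5.8
  x̄ = (5, 5.8),  deviation x̄ - mu_0 = (5, 5.8) - (5, 7) = (0, -1.2).

Step 2 — sample covariance matrix, S[i,j] = (1/(n-1)) · Σ_k (x_{k,i} - mean_i) · (x_{k,j} - mean_j), divisor n-1 = 4:
  S[A,A] = ((0)·(0) + (1)·(1) + (2)·(2) + (1)·(1) + (-4)·(-4)) / 4 = 22/4 = 5.5
  S[A,B] = ((0)·(-1.8) + (1)·(3.2) + (2)·(-4.8) + (1)·(2.2) + (-4)·(1.2)) / 4 = -9/4 = -2.25
  S[B,B] = ((-1.8)·(-1.8) + (3.2)·(3.2) + (-4.8)·(-4.8) + (2.2)·(2.2) + (1.2)·(1.2)) / 4 = 42.8/4 = 10.7
  S = [[5.5, -2.25],
 [-2.25, 10.7]].

Step 3 — invert S. det(S) = 5.5·10.7 - (-2.25)² = 53.7875.
  S^{-1} = (1/det) · [[d, -b], [-b, a]] = [[0.1989, 0.0418],
 [0.0418, 0.1023]].

Step 4 — quadratic form (x̄ - mu_0)^T · S^{-1} · (x̄ - mu_0):
  S^{-1} · (x̄ - mu_0) = (-0.0502, -0.1227),
  (x̄ - mu_0)^T · [...] = (0)·(-0.0502) + (-1.2)·(-0.1227) = 0.1472.

Step 5 — scale by n: T² = 5 · 0.1472 = 0.7362.

T² ≈ 0.7362
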